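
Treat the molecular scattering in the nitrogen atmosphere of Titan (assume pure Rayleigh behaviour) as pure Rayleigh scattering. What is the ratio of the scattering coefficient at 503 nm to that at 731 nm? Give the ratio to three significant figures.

4.46

Rayleigh scattering ∝ λ⁻⁴, so the ratio of coefficients is the inverse fourth power of the wavelength ratio.
σ(503)/σ(731) = (731/503)⁴ = (1.4533)⁴ = 4.461.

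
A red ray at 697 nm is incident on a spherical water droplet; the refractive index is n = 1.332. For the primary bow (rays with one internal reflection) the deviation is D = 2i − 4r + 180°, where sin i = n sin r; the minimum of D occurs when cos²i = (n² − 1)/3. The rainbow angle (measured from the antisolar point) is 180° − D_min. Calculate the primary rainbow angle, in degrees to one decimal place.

cos²i = (1.77422 − 1)/3 = 0.25807; i = arccos(0.50801) = 59.469°.
sin r = sin 59.469°/1.332 = 0.64666; r = 40.290°.
D_min = 2·59.469° − 4·40.290° + 180° = 137.776°.
Rainbow angle = 180° − D_min = 42.224°.

42.2°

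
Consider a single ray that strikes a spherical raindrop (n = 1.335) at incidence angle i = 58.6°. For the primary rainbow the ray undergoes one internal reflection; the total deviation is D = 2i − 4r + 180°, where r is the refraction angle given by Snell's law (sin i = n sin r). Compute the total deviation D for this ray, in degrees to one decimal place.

138.2°

sin r = sin 58.6° / 1.335 = 0.8536/1.335 = 0.6394; r = 39.74°.
D = 2·58.6° − 4·39.74° + 180° = 117.20° − 158.98° + 180° = 138.22°.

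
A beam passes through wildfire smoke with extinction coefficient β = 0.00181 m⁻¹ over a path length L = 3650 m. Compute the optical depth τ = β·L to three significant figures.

6.61

τ = β·L = 0.00181 × 3650 = 6.6065.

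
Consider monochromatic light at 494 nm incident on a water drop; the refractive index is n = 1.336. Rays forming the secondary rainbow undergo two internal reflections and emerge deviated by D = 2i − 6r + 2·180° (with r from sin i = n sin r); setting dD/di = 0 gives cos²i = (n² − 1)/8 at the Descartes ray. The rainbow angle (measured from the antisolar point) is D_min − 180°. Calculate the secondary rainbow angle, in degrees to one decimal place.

cos²i = (1.78490 − 1)/8 = 0.09811; i = arccos(0.31323) = 71.746°.
sin r = sin 71.746°/1.336 = 0.71084; r = 45.303°.
D_min = 2·71.746° − 6·45.303° + 360° = 231.674°.
Rainbow angle = D_min − 180° = 51.674°.

51.7°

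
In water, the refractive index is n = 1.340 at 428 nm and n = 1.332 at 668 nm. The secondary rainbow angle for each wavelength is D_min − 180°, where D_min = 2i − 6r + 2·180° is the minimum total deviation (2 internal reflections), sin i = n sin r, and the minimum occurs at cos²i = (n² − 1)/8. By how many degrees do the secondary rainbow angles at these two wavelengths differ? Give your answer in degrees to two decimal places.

2.08°

At 428 nm (n = 1.340): cos²i = 0.09945 → i = 71.618°, r = 45.088°, D_min = 232.709°, rainbow angle = 52.709°.
At 668 nm (n = 1.332): cos²i = 0.09678 → i = 71.875°, r = 45.520°, D_min = 230.628°, rainbow angle = 50.628°.
Angular width = |52.709° − 50.628°| = 2.080°.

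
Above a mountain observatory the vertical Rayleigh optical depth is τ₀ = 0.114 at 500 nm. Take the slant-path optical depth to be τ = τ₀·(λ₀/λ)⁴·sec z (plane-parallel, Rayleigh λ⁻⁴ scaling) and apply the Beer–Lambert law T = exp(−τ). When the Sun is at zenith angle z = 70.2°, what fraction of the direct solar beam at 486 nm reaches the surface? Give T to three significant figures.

sec 70.2° = 2.9521.
τ = 0.114 × (500/486)⁴ × 2.9521 = 0.114 × 1.1203 × 2.9521 = 0.3770.
T = exp(−0.3770) = 0.6859.

0.686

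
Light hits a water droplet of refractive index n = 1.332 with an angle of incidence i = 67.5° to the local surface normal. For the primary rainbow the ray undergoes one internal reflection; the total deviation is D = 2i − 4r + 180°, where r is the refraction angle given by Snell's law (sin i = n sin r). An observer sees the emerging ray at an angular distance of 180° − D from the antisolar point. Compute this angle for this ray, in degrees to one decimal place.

40.7°

sin r = sin 67.5° / 1.332 = 0.9239/1.332 = 0.6936; r = 43.92°.
D = 2·67.5° − 4·43.92° + 180° = 135.00° − 175.66° + 180° = 139.34°.
Angle from antisolar point = 180° − D = 40.66°.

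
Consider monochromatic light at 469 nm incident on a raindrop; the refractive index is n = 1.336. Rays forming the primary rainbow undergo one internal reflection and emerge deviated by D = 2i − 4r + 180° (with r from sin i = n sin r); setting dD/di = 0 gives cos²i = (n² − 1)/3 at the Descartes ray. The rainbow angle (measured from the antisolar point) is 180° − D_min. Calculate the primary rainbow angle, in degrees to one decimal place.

41.6°

cos²i = (1.78490 − 1)/3 = 0.26163; i = arccos(0.51150) = 59.236°.
sin r = sin 59.236°/1.336 = 0.64318; r = 40.029°.
D_min = 2·59.236° − 4·40.029° + 180° = 138.356°.
Rainbow angle = 180° − D_min = 41.644°.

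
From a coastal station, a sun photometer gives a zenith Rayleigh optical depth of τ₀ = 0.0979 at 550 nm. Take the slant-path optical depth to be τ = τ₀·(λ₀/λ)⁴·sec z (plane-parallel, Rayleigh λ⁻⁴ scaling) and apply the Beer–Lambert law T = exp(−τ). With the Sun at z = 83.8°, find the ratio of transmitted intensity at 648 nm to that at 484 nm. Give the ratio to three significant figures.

2.83

Airmass: sec 83.8° = 9.2593.
τ(648 nm) = 0.0979 × (550/648)⁴ × 9.2593 = 0.0979 × 0.5190 × 9.2593 = 0.4704.
τ(484 nm) = 0.0979 × (550/484)⁴ × 9.2593 = 0.0979 × 1.6675 × 9.2593 = 1.5116.
T(648)/T(484) = exp(τ_B − τ_A) = exp(1.0411) = 2.8324.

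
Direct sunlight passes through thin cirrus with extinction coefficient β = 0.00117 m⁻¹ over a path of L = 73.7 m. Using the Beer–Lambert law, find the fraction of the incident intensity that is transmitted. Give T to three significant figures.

τ = β·L = 0.00117 × 73.7 = 0.0862.
T = exp(−0.0862) = 0.9174.

0.917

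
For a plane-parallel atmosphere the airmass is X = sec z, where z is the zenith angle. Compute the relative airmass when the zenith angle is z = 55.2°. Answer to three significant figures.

1.75

X = sec z = 1/cos 55.2° = 1/0.5707 = 1.7522.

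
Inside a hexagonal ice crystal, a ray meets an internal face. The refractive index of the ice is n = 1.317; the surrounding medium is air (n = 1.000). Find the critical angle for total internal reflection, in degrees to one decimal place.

49.4°

sin θ_c = n_air / n = 1.000 / 1.317 = 0.7593.
θ_c = arcsin(0.7593) = 49.40°.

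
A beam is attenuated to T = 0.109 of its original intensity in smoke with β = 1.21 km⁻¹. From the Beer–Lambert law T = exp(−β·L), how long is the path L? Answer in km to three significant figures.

1.83 km

Beer–Lambert: T = exp(−βL) ⇒ L = −ln(T)/β = −ln(0.109)/1.21 = 2.2164/1.21 = 1.832 km.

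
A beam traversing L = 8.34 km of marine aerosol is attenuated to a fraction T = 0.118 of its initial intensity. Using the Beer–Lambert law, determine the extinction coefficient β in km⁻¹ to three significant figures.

Beer–Lambert: T = exp(−βL) ⇒ β = −ln(T)/L = −ln(0.118)/8.34 = 2.1371/8.34 = 0.2562 km⁻¹.

0.256 km⁻¹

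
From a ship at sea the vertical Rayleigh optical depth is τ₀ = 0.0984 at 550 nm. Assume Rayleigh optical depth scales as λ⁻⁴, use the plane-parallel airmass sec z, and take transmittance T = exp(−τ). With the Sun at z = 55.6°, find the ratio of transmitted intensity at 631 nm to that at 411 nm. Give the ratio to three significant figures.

Airmass: sec 55.6° = 1.7700.
τ(631 nm) = 0.0984 × (550/631)⁴ × 1.7700 = 0.0984 × 0.5772 × 1.7700 = 0.1005.
τ(411 nm) = 0.0984 × (550/411)⁴ × 1.7700 = 0.0984 × 3.2069 × 1.7700 = 0.5585.
T(631)/T(411) = exp(τ_B − τ_A) = exp(0.4580) = 1.5809.

1.58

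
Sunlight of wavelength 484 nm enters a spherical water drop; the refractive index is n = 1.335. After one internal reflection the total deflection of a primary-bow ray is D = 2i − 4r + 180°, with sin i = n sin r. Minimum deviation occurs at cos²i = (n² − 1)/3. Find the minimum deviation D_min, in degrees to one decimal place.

138.2°

cos²i = (1.78222 − 1)/3 = 0.26074; i = arccos(0.51063) = 59.294°.
sin r = sin 59.294°/1.335 = 0.64405; r = 40.094°.
D_min = 2·59.294° − 4·40.094° + 180° = 138.212°.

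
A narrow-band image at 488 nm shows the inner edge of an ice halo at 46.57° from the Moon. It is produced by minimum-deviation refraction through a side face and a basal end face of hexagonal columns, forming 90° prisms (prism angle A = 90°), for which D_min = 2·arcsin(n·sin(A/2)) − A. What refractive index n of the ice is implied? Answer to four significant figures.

1.314

Rearranging: n = sin((D_min + A)/2) / sin(A/2).
(D_min + A)/2 = (46.57° + 90°)/2 = 68.285°.
n = sin 68.285° / sin 45° = 0.9290 / 0.7071 = 1.3139.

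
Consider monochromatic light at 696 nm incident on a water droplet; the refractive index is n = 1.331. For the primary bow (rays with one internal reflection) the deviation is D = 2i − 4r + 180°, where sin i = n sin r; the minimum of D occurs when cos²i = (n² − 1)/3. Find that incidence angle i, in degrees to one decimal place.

cos²i = (1.331² − 1)/3 = (1.77156 − 1)/3 = 0.25719.
cos i = 0.50714, so i = 59.527°.

59.5°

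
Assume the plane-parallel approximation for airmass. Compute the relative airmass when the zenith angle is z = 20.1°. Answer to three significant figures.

1.06

X = sec z = 1/cos 20.1° = 1/0.9391 = 1.0649.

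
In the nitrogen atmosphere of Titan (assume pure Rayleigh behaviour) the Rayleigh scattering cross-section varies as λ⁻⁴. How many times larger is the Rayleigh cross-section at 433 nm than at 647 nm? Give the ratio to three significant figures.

4.99

Rayleigh scattering ∝ λ⁻⁴, so the ratio of coefficients is the inverse fourth power of the wavelength ratio.
σ(433)/σ(647) = (647/433)⁴ = (1.4942)⁴ = 4.985.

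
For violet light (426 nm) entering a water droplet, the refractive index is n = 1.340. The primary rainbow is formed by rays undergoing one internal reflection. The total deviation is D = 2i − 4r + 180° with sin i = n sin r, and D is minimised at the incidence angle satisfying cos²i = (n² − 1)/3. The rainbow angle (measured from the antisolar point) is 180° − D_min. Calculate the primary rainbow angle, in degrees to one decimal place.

41.1°

cos²i = (1.79560 − 1)/3 = 0.26520; i = arccos(0.51498) = 59.004°.
sin r = sin 59.004°/1.340 = 0.63971; r = 39.770°.
D_min = 2·59.004° − 4·39.770° + 180° = 138.929°.
Rainbow angle = 180° − D_min = 41.071°.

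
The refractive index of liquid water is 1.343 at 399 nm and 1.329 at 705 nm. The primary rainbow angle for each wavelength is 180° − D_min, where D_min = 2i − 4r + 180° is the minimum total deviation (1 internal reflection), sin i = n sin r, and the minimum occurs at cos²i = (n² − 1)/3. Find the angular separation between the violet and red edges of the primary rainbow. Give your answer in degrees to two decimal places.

2.02°

At 399 nm (n = 1.343): cos²i = 0.26788 → i = 58.830°, r = 39.577°, D_min = 139.354°, rainbow angle = 40.646°.
At 705 nm (n = 1.329): cos²i = 0.25541 → i = 59.643°, r = 40.487°, D_min = 137.337°, rainbow angle = 42.663°.
Angular width = |40.646° − 42.663°| = 2.017°.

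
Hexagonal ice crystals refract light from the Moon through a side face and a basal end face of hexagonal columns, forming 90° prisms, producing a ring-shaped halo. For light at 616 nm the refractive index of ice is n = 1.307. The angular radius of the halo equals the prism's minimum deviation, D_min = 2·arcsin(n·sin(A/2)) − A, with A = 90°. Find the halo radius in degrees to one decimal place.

45.1°

n·sin(A/2) = 1.307 × sin 45° = 1.307 × 0.7071 = 0.9242.
D_min = 2·arcsin(0.9242) − 90° = 2 × 67.546° − 90° = 45.093°.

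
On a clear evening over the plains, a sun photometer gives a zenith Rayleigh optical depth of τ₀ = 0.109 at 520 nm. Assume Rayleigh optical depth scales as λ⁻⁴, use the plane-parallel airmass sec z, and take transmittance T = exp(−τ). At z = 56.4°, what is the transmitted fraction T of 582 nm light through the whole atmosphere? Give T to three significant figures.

sec 56.4° = 1.8070.
τ = 0.109 × (520/582)⁴ × 1.8070 = 0.109 × 0.6373 × 1.8070 = 0.1255.
T = exp(−0.1255) = 0.8820.

0.882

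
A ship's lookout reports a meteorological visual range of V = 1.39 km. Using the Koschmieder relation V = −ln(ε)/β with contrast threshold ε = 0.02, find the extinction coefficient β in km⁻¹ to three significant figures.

β = −ln(0.02) / V = 3.912 / 1.39 = 2.8144 km⁻¹.

2.81 km⁻¹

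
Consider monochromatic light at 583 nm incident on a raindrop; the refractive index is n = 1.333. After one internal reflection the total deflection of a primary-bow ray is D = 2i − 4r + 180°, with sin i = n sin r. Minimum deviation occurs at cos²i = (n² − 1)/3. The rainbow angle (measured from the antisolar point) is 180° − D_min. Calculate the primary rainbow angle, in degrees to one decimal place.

cos²i = (1.77689 − 1)/3 = 0.25896; i = arccos(0.50888) = 59.410°.
sin r = sin 59.410°/1.333 = 0.64579; r = 40.225°.
D_min = 2·59.410° − 4·40.225° + 180° = 137.922°.
Rainbow angle = 180° − D_min = 42.078°.

42.1°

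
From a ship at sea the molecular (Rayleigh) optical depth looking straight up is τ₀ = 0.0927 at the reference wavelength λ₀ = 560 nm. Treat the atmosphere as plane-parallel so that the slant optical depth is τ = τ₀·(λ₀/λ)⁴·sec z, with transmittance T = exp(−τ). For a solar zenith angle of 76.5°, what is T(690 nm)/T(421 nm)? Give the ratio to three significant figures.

2.92

Airmass: sec 76.5° = 4.2837.
τ(690 nm) = 0.0927 × (560/690)⁴ × 4.2837 = 0.0927 × 0.4339 × 4.2837 = 0.1723.
τ(421 nm) = 0.0927 × (560/421)⁴ × 4.2837 = 0.0927 × 3.1306 × 4.2837 = 1.2431.
T(690)/T(421) = exp(τ_B − τ_A) = exp(1.0708) = 2.9179.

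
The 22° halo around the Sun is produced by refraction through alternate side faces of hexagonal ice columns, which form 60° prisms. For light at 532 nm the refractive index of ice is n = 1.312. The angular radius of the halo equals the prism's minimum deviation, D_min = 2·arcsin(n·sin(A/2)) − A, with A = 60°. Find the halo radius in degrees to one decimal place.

n·sin(A/2) = 1.312 × sin 30° = 1.312 × 0.5000 = 0.6560.
D_min = 2·arcsin(0.6560) − 60° = 2 × 40.996° − 60° = 21.991°.

22.0°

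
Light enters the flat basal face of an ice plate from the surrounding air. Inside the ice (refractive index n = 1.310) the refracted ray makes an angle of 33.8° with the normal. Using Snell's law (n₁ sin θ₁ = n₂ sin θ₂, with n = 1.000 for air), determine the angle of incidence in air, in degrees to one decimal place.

46.8°

Snell: sin θ_i = n · sin θ_r = 1.310 × sin 33.8° = 1.310 × 0.5563 = 0.7287.
θ_i = arcsin(0.7287) = 46.78°.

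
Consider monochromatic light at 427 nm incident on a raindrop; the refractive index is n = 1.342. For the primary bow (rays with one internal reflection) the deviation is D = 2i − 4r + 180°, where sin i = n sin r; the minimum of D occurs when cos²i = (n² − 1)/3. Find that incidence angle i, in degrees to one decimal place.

58.9°

cos²i = (1.342² − 1)/3 = (1.80096 − 1)/3 = 0.26699.
cos i = 0.51671, so i = 58.888°.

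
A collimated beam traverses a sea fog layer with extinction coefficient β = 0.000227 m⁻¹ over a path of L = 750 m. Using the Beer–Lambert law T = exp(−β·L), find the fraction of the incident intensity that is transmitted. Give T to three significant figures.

0.843

τ = β·L = 0.000227 × 750 = 0.1702.
T = exp(−0.1702) = 0.8435.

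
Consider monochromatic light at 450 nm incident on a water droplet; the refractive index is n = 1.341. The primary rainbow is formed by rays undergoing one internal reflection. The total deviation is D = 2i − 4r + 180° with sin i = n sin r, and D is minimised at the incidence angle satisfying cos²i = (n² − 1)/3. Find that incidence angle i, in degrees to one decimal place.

cos²i = (1.341² − 1)/3 = (1.79828 − 1)/3 = 0.26609.
cos i = 0.51584, so i = 58.946°.

58.9°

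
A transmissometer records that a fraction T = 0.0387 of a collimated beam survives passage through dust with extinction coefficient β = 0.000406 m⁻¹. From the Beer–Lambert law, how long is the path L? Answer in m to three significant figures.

Beer–Lambert: T = exp(−βL) ⇒ L = −ln(T)/β = −ln(0.0387)/0.000406 = 3.2519/0.000406 = 8010 m.

8010 m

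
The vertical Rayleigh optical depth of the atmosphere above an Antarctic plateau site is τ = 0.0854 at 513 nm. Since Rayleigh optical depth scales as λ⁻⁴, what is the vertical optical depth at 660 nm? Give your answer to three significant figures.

0.0312

τ(660 nm) = τ(513 nm) × (513/660)⁴ = 0.0854 × (0.7773)⁴ = 0.0854 × 0.3650 = 0.0312.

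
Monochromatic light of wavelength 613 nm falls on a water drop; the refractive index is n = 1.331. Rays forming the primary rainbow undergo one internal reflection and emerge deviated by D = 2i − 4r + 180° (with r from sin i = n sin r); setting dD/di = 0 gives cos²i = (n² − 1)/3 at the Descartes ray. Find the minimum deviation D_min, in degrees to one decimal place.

cos²i = (1.77156 − 1)/3 = 0.25719; i = arccos(0.50714) = 59.527°.
sin r = sin 59.527°/1.331 = 0.64753; r = 40.356°.
D_min = 2·59.527° − 4·40.356° + 180° = 137.630°.

137.6°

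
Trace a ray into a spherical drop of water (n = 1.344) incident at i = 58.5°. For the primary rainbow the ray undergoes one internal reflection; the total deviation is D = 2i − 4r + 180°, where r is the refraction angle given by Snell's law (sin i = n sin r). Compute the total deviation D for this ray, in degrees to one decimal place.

139.5°

sin r = sin 58.5° / 1.344 = 0.8526/1.344 = 0.6344; r = 39.38°.
D = 2·58.5° − 4·39.38° + 180° = 117.00° − 157.50° + 180° = 139.50°.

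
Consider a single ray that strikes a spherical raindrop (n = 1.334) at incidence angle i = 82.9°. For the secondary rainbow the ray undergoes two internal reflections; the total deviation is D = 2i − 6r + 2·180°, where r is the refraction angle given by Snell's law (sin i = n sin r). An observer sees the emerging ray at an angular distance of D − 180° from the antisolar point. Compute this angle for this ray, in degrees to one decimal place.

57.4°

sin r = sin 82.9° / 1.334 = 0.9923/1.334 = 0.7439; r = 48.06°.
D = 2·82.9° − 6·48.06° + 2·180° = 165.80° − 288.38° + 360° = 237.42°.
Angle from antisolar point = D − 180° = 57.42°.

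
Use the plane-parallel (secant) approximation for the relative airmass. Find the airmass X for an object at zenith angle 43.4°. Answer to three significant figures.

X = sec z = 1/cos 43.4° = 1/0.7266 = 1.3763.

1.38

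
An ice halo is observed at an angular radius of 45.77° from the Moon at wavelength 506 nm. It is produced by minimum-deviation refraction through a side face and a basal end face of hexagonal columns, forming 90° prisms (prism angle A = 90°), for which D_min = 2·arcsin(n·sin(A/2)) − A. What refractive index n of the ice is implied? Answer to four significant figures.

1.310

Rearranging: n = sin((D_min + A)/2) / sin(A/2).
(D_min + A)/2 = (45.77° + 90°)/2 = 67.885°.
n = sin 67.885° / sin 45° = 0.9264 / 0.7071 = 1.3102.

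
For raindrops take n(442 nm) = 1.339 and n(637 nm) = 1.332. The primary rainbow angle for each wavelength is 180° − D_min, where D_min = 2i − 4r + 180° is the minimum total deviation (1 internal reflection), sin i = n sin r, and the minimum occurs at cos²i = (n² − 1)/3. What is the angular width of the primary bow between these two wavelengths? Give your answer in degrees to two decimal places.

At 442 nm (n = 1.339): cos²i = 0.26431 → i = 59.062°, r = 39.834°, D_min = 138.786°, rainbow angle = 41.214°.
At 637 nm (n = 1.332): cos²i = 0.25807 → i = 59.469°, r = 40.290°, D_min = 137.776°, rainbow angle = 42.224°.
Angular width = |41.214° − 42.224°| = 1.010°.

1.01°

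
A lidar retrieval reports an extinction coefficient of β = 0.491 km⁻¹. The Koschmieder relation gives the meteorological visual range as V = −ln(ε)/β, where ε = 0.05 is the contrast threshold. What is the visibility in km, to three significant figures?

V = −ln(0.05) / 0.491 = 2.996 / 0.491 = 6.1013 km.

6.10 km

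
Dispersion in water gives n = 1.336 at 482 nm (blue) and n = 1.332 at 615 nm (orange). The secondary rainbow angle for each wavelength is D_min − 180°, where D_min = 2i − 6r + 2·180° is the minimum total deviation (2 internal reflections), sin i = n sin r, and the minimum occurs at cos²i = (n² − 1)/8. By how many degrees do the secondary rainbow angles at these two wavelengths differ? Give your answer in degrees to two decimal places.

1.05°

At 482 nm (n = 1.336): cos²i = 0.09811 → i = 71.746°, r = 45.303°, D_min = 231.674°, rainbow angle = 51.674°.
At 615 nm (n = 1.332): cos²i = 0.09678 → i = 71.875°, r = 45.520°, D_min = 230.628°, rainbow angle = 50.628°.
Angular width = |51.674° − 50.628°| = 1.046°.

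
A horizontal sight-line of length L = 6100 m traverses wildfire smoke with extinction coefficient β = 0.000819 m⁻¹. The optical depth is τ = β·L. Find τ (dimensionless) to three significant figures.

5.00

τ = β·L = 0.000819 × 6100 = 4.9959.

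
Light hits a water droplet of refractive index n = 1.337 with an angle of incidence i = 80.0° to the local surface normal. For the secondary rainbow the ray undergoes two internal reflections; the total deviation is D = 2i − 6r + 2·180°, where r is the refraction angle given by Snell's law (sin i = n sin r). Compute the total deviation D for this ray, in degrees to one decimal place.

sin r = sin 80.0° / 1.337 = 0.9848/1.337 = 0.7366; r = 47.44°.
D = 2·80.0° − 6·47.44° + 2·180° = 160.00° − 284.65° + 360° = 235.35°.

235.4°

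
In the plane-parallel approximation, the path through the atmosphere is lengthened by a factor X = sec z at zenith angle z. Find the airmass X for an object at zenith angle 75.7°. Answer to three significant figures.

X = sec z = 1/cos 75.7° = 1/0.2470 = 4.0486.

4.05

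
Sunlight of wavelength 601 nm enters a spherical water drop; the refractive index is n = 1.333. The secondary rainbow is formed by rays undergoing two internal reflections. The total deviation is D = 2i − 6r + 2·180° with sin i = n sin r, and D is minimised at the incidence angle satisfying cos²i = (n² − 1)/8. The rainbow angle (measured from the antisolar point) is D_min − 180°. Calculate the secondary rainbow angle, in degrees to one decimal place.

50.9°

cos²i = (1.77689 − 1)/8 = 0.09711; i = arccos(0.31163) = 71.843°.
sin r = sin 71.843°/1.333 = 0.71283; r = 45.466°.
D_min = 2·71.843° − 6·45.466° + 360° = 230.891°.
Rainbow angle = D_min − 180° = 50.891°.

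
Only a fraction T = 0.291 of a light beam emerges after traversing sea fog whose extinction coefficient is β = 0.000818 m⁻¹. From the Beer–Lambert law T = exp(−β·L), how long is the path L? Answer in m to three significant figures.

1510 m

Beer–Lambert: T = exp(−βL) ⇒ L = −ln(T)/β = −ln(0.291)/0.000818 = 1.2344/0.000818 = 1509 m.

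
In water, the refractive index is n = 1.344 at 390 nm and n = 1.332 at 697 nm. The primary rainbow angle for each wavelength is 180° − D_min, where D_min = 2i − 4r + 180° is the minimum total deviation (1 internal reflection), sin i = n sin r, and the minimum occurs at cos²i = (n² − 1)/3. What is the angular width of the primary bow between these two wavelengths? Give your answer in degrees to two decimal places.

1.72°

At 390 nm (n = 1.344): cos²i = 0.26878 → i = 58.772°, r = 39.512°, D_min = 139.495°, rainbow angle = 40.505°.
At 697 nm (n = 1.332): cos²i = 0.25807 → i = 59.469°, r = 40.290°, D_min = 137.776°, rainbow angle = 42.224°.
Angular width = |40.505° − 42.224°| = 1.719°.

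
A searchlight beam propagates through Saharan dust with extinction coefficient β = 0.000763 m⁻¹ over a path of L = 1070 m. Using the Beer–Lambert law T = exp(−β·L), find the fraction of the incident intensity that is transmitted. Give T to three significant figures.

0.442

τ = β·L = 0.000763 × 1070 = 0.8164.
T = exp(−0.8164) = 0.4420.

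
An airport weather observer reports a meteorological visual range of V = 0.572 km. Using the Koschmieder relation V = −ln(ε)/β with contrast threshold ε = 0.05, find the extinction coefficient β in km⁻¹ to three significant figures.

5.24 km⁻¹

β = −ln(0.05) / V = 2.996 / 0.572 = 5.2373 km⁻¹.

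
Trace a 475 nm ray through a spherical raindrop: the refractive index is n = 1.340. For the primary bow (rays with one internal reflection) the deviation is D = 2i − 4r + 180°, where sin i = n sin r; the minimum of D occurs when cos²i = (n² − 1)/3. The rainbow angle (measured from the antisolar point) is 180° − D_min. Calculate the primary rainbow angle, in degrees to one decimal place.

cos²i = (1.79560 − 1)/3 = 0.26520; i = arccos(0.51498) = 59.004°.
sin r = sin 59.004°/1.340 = 0.63971; r = 39.770°.
D_min = 2·59.004° − 4·39.770° + 180° = 138.929°.
Rainbow angle = 180° − D_min = 41.071°.

41.1°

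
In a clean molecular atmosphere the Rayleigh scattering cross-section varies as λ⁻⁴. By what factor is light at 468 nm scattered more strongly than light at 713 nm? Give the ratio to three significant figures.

5.39

Rayleigh scattering ∝ λ⁻⁴, so the ratio of coefficients is the inverse fourth power of the wavelength ratio.
σ(468)/σ(713) = (713/468)⁴ = (1.5235)⁴ = 5.387.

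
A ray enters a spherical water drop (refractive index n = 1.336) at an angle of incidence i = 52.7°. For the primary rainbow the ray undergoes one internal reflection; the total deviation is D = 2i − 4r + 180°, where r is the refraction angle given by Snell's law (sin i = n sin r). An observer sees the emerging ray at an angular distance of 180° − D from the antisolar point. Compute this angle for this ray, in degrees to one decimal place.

40.8°

sin r = sin 52.7° / 1.336 = 0.7955/1.336 = 0.5954; r = 36.54°.
D = 2·52.7° − 4·36.54° + 180° = 105.40° − 146.17° + 180° = 139.23°.
Angle from antisolar point = 180° − D = 40.77°.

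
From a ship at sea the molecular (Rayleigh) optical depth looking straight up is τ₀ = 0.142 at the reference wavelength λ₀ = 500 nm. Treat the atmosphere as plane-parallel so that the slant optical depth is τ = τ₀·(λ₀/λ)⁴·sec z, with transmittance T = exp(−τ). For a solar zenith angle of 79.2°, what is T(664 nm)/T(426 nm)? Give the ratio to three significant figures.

3.30

Airmass: sec 79.2° = 5.3367.
τ(664 nm) = 0.142 × (500/664)⁴ × 5.3367 = 0.142 × 0.3215 × 5.3367 = 0.2437.
τ(426 nm) = 0.142 × (500/426)⁴ × 5.3367 = 0.142 × 1.8978 × 5.3367 = 1.4381.
T(664)/T(426) = exp(τ_B − τ_A) = exp(1.1945) = 3.3019.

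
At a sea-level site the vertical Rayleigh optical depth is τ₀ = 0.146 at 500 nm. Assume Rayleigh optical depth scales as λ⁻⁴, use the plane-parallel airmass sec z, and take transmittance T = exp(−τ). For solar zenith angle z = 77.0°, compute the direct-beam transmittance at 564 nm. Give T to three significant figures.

0.670

sec 77.0° = 4.4454.
τ = 0.146 × (500/564)⁴ × 4.4454 = 0.146 × 0.6177 × 4.4454 = 0.4009.
T = exp(−0.4009) = 0.6697.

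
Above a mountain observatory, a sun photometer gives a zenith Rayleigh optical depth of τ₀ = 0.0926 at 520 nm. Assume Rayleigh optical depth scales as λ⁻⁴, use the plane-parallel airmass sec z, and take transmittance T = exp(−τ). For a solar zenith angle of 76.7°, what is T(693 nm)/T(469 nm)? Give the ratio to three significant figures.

Airmass: sec 76.7° = 4.3469.
τ(693 nm) = 0.0926 × (520/693)⁴ × 4.3469 = 0.0926 × 0.3170 × 4.3469 = 0.1276.
τ(469 nm) = 0.0926 × (520/469)⁴ × 4.3469 = 0.0926 × 1.5112 × 4.3469 = 0.6083.
T(693)/T(469) = exp(τ_B − τ_A) = exp(0.4807) = 1.6172.

1.62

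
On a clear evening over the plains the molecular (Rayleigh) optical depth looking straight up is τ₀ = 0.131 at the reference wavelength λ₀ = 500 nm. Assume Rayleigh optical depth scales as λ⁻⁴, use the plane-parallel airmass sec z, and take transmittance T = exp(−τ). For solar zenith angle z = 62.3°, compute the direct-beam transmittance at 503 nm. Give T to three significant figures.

0.759

sec 62.3° = 2.1513.
τ = 0.131 × (500/503)⁴ × 2.1513 = 0.131 × 0.9764 × 2.1513 = 0.2752.
T = exp(−0.2752) = 0.7595.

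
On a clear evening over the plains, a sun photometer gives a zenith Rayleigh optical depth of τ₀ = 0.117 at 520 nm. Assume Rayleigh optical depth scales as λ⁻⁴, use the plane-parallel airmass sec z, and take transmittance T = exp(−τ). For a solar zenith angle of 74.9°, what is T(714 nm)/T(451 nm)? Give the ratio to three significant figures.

1.95

Airmass: sec 74.9° = 3.8387.
τ(714 nm) = 0.117 × (520/714)⁴ × 3.8387 = 0.117 × 0.2813 × 3.8387 = 0.1264.
τ(451 nm) = 0.117 × (520/451)⁴ × 3.8387 = 0.117 × 1.7673 × 3.8387 = 0.7937.
T(714)/T(451) = exp(τ_B − τ_A) = exp(0.6674) = 1.9491.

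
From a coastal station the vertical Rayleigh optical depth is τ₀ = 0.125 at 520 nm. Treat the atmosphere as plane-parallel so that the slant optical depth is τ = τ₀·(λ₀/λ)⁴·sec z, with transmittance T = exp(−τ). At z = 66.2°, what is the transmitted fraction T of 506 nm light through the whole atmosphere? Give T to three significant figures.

sec 66.2° = 2.4780.
τ = 0.125 × (520/506)⁴ × 2.4780 = 0.125 × 1.1154 × 2.4780 = 0.3455.
T = exp(−0.3455) = 0.7079.

0.708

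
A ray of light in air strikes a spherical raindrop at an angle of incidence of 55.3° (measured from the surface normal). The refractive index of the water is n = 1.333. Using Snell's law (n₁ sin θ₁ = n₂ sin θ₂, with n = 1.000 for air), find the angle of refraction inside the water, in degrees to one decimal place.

Snell: sin θ_r = sin θ_i / n = sin 55.3° / 1.333 = 0.8221 / 1.333 = 0.6168.
θ_r = arcsin(0.6168) = 38.08°.

38.1°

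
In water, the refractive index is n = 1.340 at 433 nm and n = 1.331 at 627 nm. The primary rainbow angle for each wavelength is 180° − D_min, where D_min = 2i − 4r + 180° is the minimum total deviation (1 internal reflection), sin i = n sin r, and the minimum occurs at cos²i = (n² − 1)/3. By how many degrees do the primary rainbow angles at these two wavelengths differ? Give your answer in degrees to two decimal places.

1.30°

At 433 nm (n = 1.340): cos²i = 0.26520 → i = 59.004°, r = 39.770°, D_min = 138.929°, rainbow angle = 41.071°.
At 627 nm (n = 1.331): cos²i = 0.25719 → i = 59.527°, r = 40.356°, D_min = 137.630°, rainbow angle = 42.370°.
Angular width = |41.071° − 42.370°| = 1.299°.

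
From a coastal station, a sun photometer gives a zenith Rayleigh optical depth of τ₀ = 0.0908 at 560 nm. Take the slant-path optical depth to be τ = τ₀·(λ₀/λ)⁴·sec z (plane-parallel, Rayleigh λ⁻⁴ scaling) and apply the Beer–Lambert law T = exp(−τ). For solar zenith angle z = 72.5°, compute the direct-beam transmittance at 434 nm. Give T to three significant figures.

sec 72.5° = 3.3255.
τ = 0.0908 × (560/434)⁴ × 3.3255 = 0.0908 × 2.7720 × 3.3255 = 0.8370.
T = exp(−0.8370) = 0.4330.

0.433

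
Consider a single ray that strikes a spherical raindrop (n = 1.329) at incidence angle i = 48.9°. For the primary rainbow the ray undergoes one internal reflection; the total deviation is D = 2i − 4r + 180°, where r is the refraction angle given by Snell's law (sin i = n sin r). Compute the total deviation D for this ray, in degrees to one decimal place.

139.6°

sin r = sin 48.9° / 1.329 = 0.7536/1.329 = 0.5670; r = 34.54°.
D = 2·48.9° − 4·34.54° + 180° = 97.80° − 138.17° + 180° = 139.63°.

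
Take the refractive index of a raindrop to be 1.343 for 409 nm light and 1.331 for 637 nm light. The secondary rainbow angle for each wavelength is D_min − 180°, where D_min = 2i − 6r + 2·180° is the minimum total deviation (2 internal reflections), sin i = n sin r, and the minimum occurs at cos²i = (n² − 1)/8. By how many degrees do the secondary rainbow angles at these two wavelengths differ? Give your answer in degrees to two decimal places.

3.11°

At 409 nm (n = 1.343): cos²i = 0.10046 → i = 71.522°, r = 44.928°, D_min = 233.478°, rainbow angle = 53.478°.
At 637 nm (n = 1.331): cos²i = 0.09645 → i = 71.907°, r = 45.575°, D_min = 230.365°, rainbow angle = 50.365°.
Angular width = |53.478° − 50.365°| = 3.113°.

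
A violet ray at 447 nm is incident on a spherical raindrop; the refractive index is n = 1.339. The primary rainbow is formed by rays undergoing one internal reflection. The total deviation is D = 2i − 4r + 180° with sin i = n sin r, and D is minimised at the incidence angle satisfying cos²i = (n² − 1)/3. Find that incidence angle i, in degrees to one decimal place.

59.1°

cos²i = (1.339² − 1)/3 = (1.79292 − 1)/3 = 0.26431.
cos i = 0.51411, so i = 59.062°.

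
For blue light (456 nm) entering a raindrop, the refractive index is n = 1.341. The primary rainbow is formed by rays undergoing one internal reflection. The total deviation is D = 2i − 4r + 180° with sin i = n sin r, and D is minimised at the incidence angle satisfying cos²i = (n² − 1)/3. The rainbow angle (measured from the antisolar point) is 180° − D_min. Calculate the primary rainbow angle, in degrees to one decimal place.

cos²i = (1.79828 − 1)/3 = 0.26609; i = arccos(0.51584) = 58.946°.
sin r = sin 58.946°/1.341 = 0.63884; r = 39.705°.
D_min = 2·58.946° − 4·39.705° + 180° = 139.071°.
Rainbow angle = 180° − D_min = 40.929°.

40.9°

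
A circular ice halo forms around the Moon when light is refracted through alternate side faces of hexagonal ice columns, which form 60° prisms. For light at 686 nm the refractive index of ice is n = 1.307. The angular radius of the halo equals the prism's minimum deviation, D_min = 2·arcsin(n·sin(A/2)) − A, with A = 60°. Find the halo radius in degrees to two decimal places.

21.61°

n·sin(A/2) = 1.307 × sin 30° = 1.307 × 0.5000 = 0.6535.
D_min = 2·arcsin(0.6535) − 60° = 2 × 40.806° − 60° = 21.612°.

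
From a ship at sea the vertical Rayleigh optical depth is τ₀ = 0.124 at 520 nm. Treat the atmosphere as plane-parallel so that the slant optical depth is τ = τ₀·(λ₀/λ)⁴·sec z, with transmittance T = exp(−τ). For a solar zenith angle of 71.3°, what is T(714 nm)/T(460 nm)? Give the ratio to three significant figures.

1.69

Airmass: sec 71.3° = 3.1190.
τ(714 nm) = 0.124 × (520/714)⁴ × 3.1190 = 0.124 × 0.2813 × 3.1190 = 0.1088.
τ(460 nm) = 0.124 × (520/460)⁴ × 3.1190 = 0.124 × 1.6330 × 3.1190 = 0.6316.
T(714)/T(460) = exp(τ_B − τ_A) = exp(0.5228) = 1.6867.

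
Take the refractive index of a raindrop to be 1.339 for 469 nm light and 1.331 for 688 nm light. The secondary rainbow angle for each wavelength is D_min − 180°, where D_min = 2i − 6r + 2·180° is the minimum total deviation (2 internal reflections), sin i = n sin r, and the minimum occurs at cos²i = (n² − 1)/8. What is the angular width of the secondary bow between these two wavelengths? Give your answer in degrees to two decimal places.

2.09°

At 469 nm (n = 1.339): cos²i = 0.09912 → i = 71.650°, r = 45.141°, D_min = 232.451°, rainbow angle = 52.451°.
At 688 nm (n = 1.331): cos²i = 0.09645 → i = 71.907°, r = 45.575°, D_min = 230.365°, rainbow angle = 50.365°.
Angular width = |52.451° − 50.365°| = 2.086°.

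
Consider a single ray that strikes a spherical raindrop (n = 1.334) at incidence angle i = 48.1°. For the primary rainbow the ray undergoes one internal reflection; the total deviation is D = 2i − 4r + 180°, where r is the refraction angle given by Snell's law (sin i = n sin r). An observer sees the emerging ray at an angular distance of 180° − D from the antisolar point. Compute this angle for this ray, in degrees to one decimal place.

39.5°

sin r = sin 48.1° / 1.334 = 0.7443/1.334 = 0.5580; r = 33.91°.
D = 2·48.1° − 4·33.91° + 180° = 96.20° − 135.66° + 180° = 140.54°.
Angle from antisolar point = 180° − D = 39.46°.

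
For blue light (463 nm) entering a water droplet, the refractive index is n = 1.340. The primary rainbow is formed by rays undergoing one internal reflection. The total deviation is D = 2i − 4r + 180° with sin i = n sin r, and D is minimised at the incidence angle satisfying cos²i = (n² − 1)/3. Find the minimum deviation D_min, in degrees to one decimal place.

138.9°

cos²i = (1.79560 − 1)/3 = 0.26520; i = arccos(0.51498) = 59.004°.
sin r = sin 59.004°/1.340 = 0.63971; r = 39.770°.
D_min = 2·59.004° − 4·39.770° + 180° = 138.929°.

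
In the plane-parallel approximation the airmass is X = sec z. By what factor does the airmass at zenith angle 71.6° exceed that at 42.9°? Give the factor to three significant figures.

2.32

X(71.6°)/X(42.9°) = sec 71.6° / sec 42.9° = cos 42.9° / cos 71.6° = 0.7325/0.3156 = 2.3208.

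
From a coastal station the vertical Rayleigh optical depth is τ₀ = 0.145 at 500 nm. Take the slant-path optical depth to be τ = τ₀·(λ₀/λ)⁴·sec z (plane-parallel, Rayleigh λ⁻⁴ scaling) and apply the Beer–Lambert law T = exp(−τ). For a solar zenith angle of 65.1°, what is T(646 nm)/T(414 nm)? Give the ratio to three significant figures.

1.84

Airmass: sec 65.1° = 2.3751.
τ(646 nm) = 0.145 × (500/646)⁴ × 2.3751 = 0.145 × 0.3589 × 2.3751 = 0.1236.
τ(414 nm) = 0.145 × (500/414)⁴ × 2.3751 = 0.145 × 2.1275 × 2.3751 = 0.7327.
T(646)/T(414) = exp(τ_B − τ_A) = exp(0.6091) = 1.8388.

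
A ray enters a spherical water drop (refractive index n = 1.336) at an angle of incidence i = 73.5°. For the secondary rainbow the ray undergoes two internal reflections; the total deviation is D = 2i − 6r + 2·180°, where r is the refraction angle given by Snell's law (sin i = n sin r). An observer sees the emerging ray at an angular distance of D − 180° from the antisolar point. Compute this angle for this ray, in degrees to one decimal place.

sin r = sin 73.5° / 1.336 = 0.9588/1.336 = 0.7177; r = 45.86°.
D = 2·73.5° − 6·45.86° + 2·180° = 147.00° − 275.18° + 360° = 231.82°.
Angle from antisolar point = D − 180° = 51.82°.

51.8°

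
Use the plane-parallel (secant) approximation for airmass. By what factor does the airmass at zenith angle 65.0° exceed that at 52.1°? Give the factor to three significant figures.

X(65.0°)/X(52.1°) = sec 65.0° / sec 52.1° = cos 52.1° / cos 65.0° = 0.6143/0.4226 = 1.4535.

1.45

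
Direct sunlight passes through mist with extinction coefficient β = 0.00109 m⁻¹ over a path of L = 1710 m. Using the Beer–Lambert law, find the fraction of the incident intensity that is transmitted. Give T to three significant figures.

τ = β·L = 0.00109 × 1710 = 1.8639.
T = exp(−1.8639) = 0.1551.

0.155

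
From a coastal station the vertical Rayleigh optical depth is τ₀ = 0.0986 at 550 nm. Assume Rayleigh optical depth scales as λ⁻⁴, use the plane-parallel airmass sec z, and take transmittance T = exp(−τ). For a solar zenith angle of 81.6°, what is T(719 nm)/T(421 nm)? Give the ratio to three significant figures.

5.67

Airmass: sec 81.6° = 6.8454.
τ(719 nm) = 0.0986 × (550/719)⁴ × 6.8454 = 0.0986 × 0.3424 × 6.8454 = 0.2311.
τ(421 nm) = 0.0986 × (550/421)⁴ × 6.8454 = 0.0986 × 2.9129 × 6.8454 = 1.9661.
T(719)/T(421) = exp(τ_B − τ_A) = exp(1.7350) = 5.6687.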